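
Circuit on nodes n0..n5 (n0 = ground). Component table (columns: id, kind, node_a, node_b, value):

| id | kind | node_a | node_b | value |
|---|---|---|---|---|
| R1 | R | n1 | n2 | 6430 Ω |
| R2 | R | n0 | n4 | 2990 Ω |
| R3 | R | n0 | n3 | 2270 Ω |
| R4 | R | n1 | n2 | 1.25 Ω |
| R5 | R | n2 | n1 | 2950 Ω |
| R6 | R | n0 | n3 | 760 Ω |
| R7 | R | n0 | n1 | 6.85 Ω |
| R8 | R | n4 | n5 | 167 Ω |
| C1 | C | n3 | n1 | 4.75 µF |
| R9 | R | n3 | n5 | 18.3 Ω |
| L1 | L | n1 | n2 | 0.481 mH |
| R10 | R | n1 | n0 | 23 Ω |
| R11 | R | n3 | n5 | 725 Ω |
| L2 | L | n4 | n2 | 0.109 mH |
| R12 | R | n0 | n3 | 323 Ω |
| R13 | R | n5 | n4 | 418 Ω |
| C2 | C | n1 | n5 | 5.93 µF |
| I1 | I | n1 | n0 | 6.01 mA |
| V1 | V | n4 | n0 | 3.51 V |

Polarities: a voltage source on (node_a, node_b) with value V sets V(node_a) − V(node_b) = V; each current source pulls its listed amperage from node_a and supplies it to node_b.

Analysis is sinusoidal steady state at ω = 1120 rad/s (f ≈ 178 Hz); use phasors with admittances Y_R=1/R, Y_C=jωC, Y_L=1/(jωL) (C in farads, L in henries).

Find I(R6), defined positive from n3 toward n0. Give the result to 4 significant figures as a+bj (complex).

0.003694+0.0005422j A

Element admittances at ω=1120 rad/s:
  Y(R1) = 0.0001555+0.000j S between n1,n2
  Y(R2) = 0.0003344+0.000j S between n0,n4
  Y(R3) = 0.0004405+0.000j S between n0,n3
  Y(R4) = 0.8000+0.000j S between n1,n2
  Y(R5) = 0.0003390+0.000j S between n2,n1
  Y(R6) = 0.001316+0.000j S between n0,n3
  Y(R7) = 0.1460+0.000j S between n0,n1
  Y(R8) = 0.005988+0.000j S between n4,n5
  Y(C1) = 0.000+0.005320j S between n3,n1
  Y(R9) = 0.05464+0.000j S between n3,n5
  Y(L1) = 0.000-1.856j S between n1,n2
  Y(R10) = 0.04348+0.000j S between n1,n0
  Y(R11) = 0.001379+0.000j S between n3,n5
  Y(L2) = 0.000-8.191j S between n4,n2
  Y(R12) = 0.003096+0.000j S between n0,n3
  Y(R13) = 0.002392+0.000j S between n5,n4
  Y(C2) = 0.000+0.006642j S between n1,n5
  I1: injects 0.00601 A into n0 (from n1)
  V1: constraint V(n4)−V(n0) = 3.51
Assemble and solve the 6×6 MNA system:
  V(n1)=3.346-0.3618j  V(n2)=3.502-0.07925j  V(n3)=2.807+0.4121j  V(n4)=3.510+0.000j  V(n5)=2.977+0.3966j
  i(V1)=-0.6548+0.06654j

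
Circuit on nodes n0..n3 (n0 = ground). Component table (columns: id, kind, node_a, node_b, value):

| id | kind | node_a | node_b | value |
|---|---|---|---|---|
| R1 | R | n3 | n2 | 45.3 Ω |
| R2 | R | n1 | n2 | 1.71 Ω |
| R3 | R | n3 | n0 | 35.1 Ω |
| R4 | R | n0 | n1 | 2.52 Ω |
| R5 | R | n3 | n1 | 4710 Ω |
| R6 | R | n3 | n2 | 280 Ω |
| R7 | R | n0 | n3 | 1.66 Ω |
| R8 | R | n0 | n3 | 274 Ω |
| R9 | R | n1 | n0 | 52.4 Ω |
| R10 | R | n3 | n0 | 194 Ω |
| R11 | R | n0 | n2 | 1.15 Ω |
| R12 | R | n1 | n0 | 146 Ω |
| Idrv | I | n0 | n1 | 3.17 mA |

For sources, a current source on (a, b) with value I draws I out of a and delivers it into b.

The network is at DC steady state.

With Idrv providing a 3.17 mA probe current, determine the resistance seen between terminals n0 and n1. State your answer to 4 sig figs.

R_eq = 1.288 Ω

MNA unknowns: 3 node voltages V₁..V_3
R1: Y=0.02208 on G[3,2]
R2: Y=0.5848 on G[1,2]
R3: Y=0.02849 on G[3,0]
R4: Y=0.3968 on G[0,1]
R5: Y=0.0002123 on G[3,1]
R6: Y=0.003571 on G[3,2]
R7: Y=0.6024 on G[0,3]
R8: Y=0.003650 on G[0,3]
R9: Y=0.01908 on G[1,0]
R10: Y=0.005155 on G[3,0]
R11: Y=0.8696 on G[0,2]
R12: Y=0.006849 on G[1,0]
Idrv: z[0]−=0.00317, z[1]+=0.00317
solve → V1=0.004082, V2=0.001614, V3=6.350e-05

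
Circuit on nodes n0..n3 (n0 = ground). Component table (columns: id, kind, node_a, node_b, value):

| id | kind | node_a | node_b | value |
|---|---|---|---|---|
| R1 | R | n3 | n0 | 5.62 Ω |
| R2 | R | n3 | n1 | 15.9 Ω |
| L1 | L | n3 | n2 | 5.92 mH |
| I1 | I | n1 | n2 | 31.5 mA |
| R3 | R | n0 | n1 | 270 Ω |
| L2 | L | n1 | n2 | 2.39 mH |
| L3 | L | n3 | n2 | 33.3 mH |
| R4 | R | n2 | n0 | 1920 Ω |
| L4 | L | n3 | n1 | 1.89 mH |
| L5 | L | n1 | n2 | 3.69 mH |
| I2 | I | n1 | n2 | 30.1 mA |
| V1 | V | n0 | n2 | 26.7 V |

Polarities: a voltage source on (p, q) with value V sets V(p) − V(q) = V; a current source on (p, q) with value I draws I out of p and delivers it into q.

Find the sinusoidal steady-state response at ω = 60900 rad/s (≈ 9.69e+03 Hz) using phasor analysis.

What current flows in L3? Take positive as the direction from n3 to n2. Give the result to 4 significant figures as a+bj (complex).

0.0009237-0.01284j A

Apply KCL at each of the 3 non-ground nodes and solve the resulting linear system.
Node n1: branches {R2, I1, R3, L2, L4, L5, I2} → V_1 = -2.966+5.504j
Node n2: branches {L1, I1, L2, L3, R4, L5, I2, V1} → V_2 = -26.70+0.000j
Node n3: branches {R1, R2, L1, L3, L4} → V_3 = -0.6690+1.873j
Source currents: i(V1)=-0.1439+0.3537j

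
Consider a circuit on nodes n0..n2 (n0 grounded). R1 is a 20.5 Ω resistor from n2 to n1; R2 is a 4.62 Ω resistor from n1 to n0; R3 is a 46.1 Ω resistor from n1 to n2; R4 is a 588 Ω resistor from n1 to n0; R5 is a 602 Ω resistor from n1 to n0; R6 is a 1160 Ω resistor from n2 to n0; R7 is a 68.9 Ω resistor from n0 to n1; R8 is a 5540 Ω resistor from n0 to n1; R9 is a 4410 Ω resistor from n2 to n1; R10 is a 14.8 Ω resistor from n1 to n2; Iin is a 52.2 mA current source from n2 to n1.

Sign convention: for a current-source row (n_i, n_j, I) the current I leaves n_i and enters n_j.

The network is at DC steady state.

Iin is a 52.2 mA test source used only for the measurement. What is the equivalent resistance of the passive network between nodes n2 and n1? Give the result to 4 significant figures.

R_eq = 7.188 Ω

Element admittances at DC:
  Y(R1) = 0.04878 S between n2,n1
  Y(R2) = 0.2165 S between n1,n0
  Y(R3) = 0.02169 S between n1,n2
  Y(R4) = 0.001701 S between n1,n0
  Y(R5) = 0.001661 S between n1,n0
  Y(R6) = 0.0008621 S between n2,n0
  Y(R7) = 0.01451 S between n0,n1
  Y(R8) = 0.0001805 S between n0,n1
  Y(R9) = 0.0002268 S between n2,n1
  Y(R10) = 0.06757 S between n1,n2
  Iin: injects 0.0522 A into n1 (from n2)
Assemble and solve the 2×2 MNA system:
  V(n1)=0.001374  V(n2)=-0.3738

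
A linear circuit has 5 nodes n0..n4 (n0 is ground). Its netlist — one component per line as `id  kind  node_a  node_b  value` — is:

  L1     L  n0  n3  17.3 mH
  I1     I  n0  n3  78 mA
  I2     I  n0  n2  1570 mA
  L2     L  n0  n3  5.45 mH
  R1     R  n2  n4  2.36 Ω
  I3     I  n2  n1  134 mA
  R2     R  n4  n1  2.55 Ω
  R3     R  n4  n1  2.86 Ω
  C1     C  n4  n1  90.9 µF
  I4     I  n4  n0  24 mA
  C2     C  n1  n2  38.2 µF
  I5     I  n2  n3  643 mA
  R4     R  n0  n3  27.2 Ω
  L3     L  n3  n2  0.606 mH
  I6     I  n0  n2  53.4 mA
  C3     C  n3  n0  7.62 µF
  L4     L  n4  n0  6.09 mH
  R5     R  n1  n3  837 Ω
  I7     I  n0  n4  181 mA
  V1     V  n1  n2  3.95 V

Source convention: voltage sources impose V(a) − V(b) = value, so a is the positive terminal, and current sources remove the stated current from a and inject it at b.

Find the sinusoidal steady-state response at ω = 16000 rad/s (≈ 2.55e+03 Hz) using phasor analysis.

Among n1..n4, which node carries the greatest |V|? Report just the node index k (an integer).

Element admittances at ω=16000 rad/s:
  Y(L1) = 0.000-0.003613j S between n0,n3
  I1: injects 0.078 A into n3 (from n0)
  I2: injects 1.57 A into n2 (from n0)
  Y(L2) = 0.000-0.01147j S between n0,n3
  Y(R1) = 0.4237+0.000j S between n2,n4
  I3: injects 0.134 A into n1 (from n2)
  Y(R2) = 0.3922+0.000j S between n4,n1
  Y(R3) = 0.3497+0.000j S between n4,n1
  Y(C1) = 0.000+1.454j S between n4,n1
  I4: injects 0.024 A into n0 (from n4)
  Y(C2) = 0.000+0.6112j S between n1,n2
  I5: injects 0.643 A into n3 (from n2)
  Y(R4) = 0.03676+0.000j S between n0,n3
  Y(L3) = 0.000-0.1031j S between n3,n2
  I6: injects 0.0534 A into n2 (from n0)
  Y(C3) = 0.000+0.1219j S between n3,n0
  Y(L4) = 0.000-0.01026j S between n4,n0
  Y(R5) = 0.001195+0.000j S between n1,n3
  I7: injects 0.181 A into n4 (from n0)
  V1: constraint V(n1)−V(n2) = 3.95
Assemble and solve the 5×5 MNA system:
  V(n1)=9.418-4.248j  V(n2)=5.468-4.248j  V(n3)=6.228-15.60j  V(n4)=8.960-3.597j
  i(V1)=-1.156-2.611j

3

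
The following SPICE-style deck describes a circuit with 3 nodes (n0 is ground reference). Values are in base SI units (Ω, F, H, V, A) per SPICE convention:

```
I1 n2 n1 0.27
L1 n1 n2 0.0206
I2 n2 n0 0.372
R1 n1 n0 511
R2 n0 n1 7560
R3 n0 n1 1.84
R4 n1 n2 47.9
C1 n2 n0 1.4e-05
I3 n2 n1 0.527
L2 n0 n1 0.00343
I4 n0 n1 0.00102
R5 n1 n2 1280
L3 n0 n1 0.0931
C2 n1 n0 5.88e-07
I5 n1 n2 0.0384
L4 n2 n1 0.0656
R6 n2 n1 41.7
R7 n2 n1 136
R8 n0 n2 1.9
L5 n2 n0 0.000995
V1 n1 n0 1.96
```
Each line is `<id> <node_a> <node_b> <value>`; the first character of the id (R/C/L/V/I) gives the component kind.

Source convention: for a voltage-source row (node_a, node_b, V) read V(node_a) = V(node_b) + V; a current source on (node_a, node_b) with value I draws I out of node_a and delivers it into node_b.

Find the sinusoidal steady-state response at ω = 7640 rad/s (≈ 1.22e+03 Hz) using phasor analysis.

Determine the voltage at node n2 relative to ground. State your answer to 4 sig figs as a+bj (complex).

-1.765-0.1286j V

Element admittances at ω=7640 rad/s:
  I1: injects 0.27 A into n1 (from n2)
  Y(L1) = 0.000-0.006354j S between n1,n2
  I2: injects 0.372 A into n0 (from n2)
  Y(R1) = 0.001957+0.000j S between n1,n0
  Y(R2) = 0.0001323+0.000j S between n0,n1
  Y(R3) = 0.5435+0.000j S between n0,n1
  Y(R4) = 0.02088+0.000j S between n1,n2
  Y(C1) = 0.000+0.1070j S between n2,n0
  I3: injects 0.527 A into n1 (from n2)
  Y(L2) = 0.000-0.03816j S between n0,n1
  I4: injects 0.00102 A into n1 (from n0)
  Y(R5) = 0.0007813+0.000j S between n1,n2
  Y(L3) = 0.000-0.001406j S between n0,n1
  Y(C2) = 0.000+0.004492j S between n1,n0
  I5: injects 0.0384 A into n2 (from n1)
  Y(L4) = 0.000-0.001995j S between n2,n1
  Y(R6) = 0.02398+0.000j S between n2,n1
  Y(R7) = 0.007353+0.000j S between n2,n1
  Y(R8) = 0.5263+0.000j S between n0,n2
  Y(L5) = 0.000-0.1315j S between n2,n0
  V1: constraint V(n1)−V(n0) = 1.96
Assemble and solve the 3×3 MNA system:
  V(n1)=1.960+0.000j  V(n2)=-1.765-0.1286j
  i(V1)=-0.5082+0.09303j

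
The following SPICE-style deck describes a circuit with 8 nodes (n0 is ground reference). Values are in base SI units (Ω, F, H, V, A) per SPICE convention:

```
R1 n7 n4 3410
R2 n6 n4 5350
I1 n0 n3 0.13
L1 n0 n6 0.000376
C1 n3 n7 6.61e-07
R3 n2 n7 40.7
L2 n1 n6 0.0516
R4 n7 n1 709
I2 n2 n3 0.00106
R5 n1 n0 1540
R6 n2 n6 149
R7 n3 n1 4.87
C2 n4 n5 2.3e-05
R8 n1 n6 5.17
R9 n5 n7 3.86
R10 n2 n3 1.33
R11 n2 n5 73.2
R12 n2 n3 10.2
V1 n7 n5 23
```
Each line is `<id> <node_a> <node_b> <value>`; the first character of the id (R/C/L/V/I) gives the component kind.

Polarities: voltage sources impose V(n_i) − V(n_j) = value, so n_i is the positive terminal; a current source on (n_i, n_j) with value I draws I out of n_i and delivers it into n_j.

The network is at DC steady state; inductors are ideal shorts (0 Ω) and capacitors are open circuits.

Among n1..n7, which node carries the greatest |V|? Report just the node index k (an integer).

Apply KCL at each of the 7 non-ground nodes and solve the resulting linear system.
Node n1: branches {L2, R4, R5, R7, R8} → V_1 = 0.000
Node n2: branches {R3, I2, R6, R10, R11, R12} → V_2 = 0.5327
Node n3: branches {I1, C1, I2, R7, R10, R12} → V_3 = 0.5532
Node n4: branches {R1, R2, C2} → V_4 = 5.140
Node n5: branches {C2, R9, R11, V1} → V_5 = -14.58
Node n6: branches {R2, L1, L2, R6, R8} → V_6 = 0.000
Node n7: branches {R1, C1, R3, R4, R9, V1} → V_7 = 8.416
Source currents: i(L1)=-0.1300, i(L2)=0.1255, i(V1)=-6.165

5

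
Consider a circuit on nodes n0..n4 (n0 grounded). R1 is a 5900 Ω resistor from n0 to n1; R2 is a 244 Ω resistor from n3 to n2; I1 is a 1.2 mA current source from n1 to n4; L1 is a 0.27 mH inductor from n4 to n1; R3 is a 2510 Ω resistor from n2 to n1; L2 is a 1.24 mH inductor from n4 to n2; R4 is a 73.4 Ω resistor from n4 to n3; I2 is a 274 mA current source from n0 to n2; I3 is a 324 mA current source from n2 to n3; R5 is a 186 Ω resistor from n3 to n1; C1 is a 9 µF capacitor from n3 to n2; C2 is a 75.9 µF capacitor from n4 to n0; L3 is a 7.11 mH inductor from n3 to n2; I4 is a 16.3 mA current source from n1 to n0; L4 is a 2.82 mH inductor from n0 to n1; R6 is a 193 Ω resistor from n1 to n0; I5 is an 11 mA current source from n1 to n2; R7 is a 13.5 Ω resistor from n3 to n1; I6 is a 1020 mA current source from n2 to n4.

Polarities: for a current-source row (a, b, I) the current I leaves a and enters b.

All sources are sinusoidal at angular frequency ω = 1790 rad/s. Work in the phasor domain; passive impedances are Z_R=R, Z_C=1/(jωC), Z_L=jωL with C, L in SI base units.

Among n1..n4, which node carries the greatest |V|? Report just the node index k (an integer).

3

Apply KCL at each of the 4 non-ground nodes and solve the resulting linear system.
Node n1: branches {R1, I1, L1, R3, R5, I4, L4, R6, I5, R7} → V_1 = 0.6098+5.025j
Node n2: branches {R2, R3, L2, I2, I3, C1, L3, I5, I6} → V_2 = 0.8725+3.465j
Node n3: branches {R2, R4, I3, R5, C1, L3, R7} → V_3 = 2.355+5.972j
Node n4: branches {I1, L1, L2, R4, C2, I6} → V_4 = 0.6912+5.454j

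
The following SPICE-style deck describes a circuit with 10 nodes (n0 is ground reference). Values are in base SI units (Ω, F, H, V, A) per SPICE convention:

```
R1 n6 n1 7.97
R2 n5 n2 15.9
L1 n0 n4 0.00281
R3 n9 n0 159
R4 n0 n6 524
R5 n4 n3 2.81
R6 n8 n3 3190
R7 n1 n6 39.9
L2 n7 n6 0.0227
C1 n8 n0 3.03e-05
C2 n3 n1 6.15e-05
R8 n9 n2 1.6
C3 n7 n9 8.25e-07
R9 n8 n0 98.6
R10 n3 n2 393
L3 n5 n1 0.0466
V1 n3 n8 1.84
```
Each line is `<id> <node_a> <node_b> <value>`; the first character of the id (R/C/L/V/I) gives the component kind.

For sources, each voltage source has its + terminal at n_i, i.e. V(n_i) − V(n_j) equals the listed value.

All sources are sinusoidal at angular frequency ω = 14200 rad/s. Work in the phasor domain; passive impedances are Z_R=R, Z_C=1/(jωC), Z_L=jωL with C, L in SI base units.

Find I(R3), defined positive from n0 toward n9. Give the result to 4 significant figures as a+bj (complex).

MNA unknowns: 9 node voltages V₁..V_9 plus 1 source current (V1)
R1: Y=0.1255+0.000j on G[6,1]
R2: Y=0.06289+0.000j on G[5,2]
L1: Y=0.000-0.02506j on G[0,4]
R3: Y=0.006289+0.000j on G[9,0]
R4: Y=0.001908+0.000j on G[0,6]
R5: Y=0.3559+0.000j on G[4,3]
R6: Y=0.0003135+0.000j on G[8,3]
R7: Y=0.02506+0.000j on G[1,6]
L2: Y=0.000-0.003102j on G[7,6]
C1: Y=0.000+0.4303j on G[8,0]
C2: Y=0.000+0.8733j on G[3,1]
R8: Y=0.6250+0.000j on G[9,2]
C3: Y=0.000+0.01172j on G[7,9]
R9: Y=0.01014+0.000j on G[8,0]
R10: Y=0.002545+0.000j on G[3,2]
L3: Y=0.000-0.001511j on G[5,1]
V1: row V3−V8=1.84, i_V1 at 3,8
solve → V1=1.967+0.04459j, V2=1.000-0.5959j, V3=1.961+0.03602j, V4=1.949+0.1733j, V5=1.016-0.6187j, V6=1.924+0.06975j, V7=0.6602-0.8360j, V8=0.1211+0.03602j, V9=0.9949-0.5962j
aux → i_V1=-0.01485+0.05246j

-0.006257+0.003750j A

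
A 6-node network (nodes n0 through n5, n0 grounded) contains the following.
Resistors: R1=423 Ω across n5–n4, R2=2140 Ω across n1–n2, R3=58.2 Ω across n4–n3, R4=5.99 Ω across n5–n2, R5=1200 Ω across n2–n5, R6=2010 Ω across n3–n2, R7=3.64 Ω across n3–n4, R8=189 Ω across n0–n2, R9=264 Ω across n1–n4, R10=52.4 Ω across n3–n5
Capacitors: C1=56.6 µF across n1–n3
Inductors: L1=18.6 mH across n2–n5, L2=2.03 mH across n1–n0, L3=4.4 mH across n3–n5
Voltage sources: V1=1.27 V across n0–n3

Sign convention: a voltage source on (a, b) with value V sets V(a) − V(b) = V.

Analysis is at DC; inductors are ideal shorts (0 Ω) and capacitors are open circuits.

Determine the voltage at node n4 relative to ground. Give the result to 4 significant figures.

Element admittances at DC:
  Y(R1) = 0.002364 S between n5,n4
  Y(R2) = 0.0004673 S between n1,n2
  Y(C1) = 0.000 S between n1,n3
  Y(R3) = 0.01718 S between n4,n3
  Y(R4) = 0.1669 S between n5,n2
  Y(R5) = 0.0008333 S between n2,n5
  Y(R6) = 0.0004975 S between n3,n2
  Y(R7) = 0.2747 S between n3,n4
  Y(R8) = 0.005291 S between n0,n2
  L1: short n2↔n5 (DC inductor)
  L2: short n1↔n0 (DC inductor)
  Y(R9) = 0.003788 S between n1,n4
  L3: short n3↔n5 (DC inductor)
  Y(R10) = 0.01908 S between n3,n5
  V1: constraint V(n0)−V(n3) = 1.27
Assemble and solve the 9×9 MNA system:
  V(n1)=0.000  V(n2)=-1.270  V(n3)=-1.270  V(n4)=-1.254  V(n5)=-1.270
  i(L1)=0.007313  i(L2)=-0.005343  i(L3)=-0.007351  i(V1)=-0.01206

-1.254 V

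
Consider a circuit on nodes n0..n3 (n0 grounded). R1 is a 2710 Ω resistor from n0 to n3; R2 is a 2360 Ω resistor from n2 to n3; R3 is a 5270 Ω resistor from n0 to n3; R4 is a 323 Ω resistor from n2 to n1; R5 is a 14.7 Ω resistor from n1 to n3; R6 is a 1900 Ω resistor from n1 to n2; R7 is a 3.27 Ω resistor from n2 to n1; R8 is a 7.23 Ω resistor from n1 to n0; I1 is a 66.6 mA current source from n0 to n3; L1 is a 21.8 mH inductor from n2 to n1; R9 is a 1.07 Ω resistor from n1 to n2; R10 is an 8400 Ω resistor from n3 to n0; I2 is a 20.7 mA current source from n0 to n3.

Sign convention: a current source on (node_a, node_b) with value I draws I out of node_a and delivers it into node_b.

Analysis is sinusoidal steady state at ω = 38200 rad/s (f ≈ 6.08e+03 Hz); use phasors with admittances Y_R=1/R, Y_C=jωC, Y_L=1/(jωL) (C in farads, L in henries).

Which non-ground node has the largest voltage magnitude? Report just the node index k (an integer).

3

MNA unknowns: 3 node voltages V₁..V_3
R1: Y=0.0003690+0.000j on G[0,3]
R2: Y=0.0004237+0.000j on G[2,3]
R3: Y=0.0001898+0.000j on G[0,3]
R4: Y=0.003096+0.000j on G[2,1]
R5: Y=0.06803+0.000j on G[1,3]
R6: Y=0.0005263+0.000j on G[1,2]
R7: Y=0.3058+0.000j on G[2,1]
R8: Y=0.1383+0.000j on G[1,0]
I1: z[0]−=0.0666, z[3]+=0.0666
L1: Y=0.000-0.001201j on G[2,1]
R9: Y=0.9346+0.000j on G[1,2]
R10: Y=0.0001190+0.000j on G[3,0]
I2: z[0]−=0.0207, z[3]+=0.0207
solve → V1=0.6220+0.000j, V2=0.6224+4.129e-07j, V3=1.879+2.519e-09j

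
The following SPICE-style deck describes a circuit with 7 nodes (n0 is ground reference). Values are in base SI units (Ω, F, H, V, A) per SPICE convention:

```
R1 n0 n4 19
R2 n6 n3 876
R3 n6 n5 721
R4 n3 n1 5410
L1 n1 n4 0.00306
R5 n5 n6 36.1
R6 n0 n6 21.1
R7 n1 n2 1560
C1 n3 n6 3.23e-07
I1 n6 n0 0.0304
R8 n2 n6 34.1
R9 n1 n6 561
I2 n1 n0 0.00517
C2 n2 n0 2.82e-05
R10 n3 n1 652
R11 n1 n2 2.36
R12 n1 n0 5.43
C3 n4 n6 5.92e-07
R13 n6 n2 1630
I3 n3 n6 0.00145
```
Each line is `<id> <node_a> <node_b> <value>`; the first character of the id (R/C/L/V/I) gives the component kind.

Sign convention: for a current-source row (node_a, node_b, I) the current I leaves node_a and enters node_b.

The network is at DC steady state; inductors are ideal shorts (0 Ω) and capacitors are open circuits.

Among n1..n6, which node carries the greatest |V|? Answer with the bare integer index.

3

Apply KCL at each of the 6 non-ground nodes and solve the resulting linear system.
Node n1: branches {R4, L1, R7, R9, I2, R10, R11, R12} → V_1 = -0.06889
Node n2: branches {R7, R8, C2, R11, R13} → V_2 = -0.09112
Node n3: branches {R2, R4, C1, R10, I3} → V_3 = -0.7105
Node n4: branches {R1, L1, C3} → V_4 = -0.06889
Node n5: branches {R3, R5} → V_5 = -0.4063
Node n6: branches {R2, R3, R5, R6, C1, I1, R8, R9, C3, R13, I3} → V_6 = -0.4063
Source currents: i(L1)=-0.003626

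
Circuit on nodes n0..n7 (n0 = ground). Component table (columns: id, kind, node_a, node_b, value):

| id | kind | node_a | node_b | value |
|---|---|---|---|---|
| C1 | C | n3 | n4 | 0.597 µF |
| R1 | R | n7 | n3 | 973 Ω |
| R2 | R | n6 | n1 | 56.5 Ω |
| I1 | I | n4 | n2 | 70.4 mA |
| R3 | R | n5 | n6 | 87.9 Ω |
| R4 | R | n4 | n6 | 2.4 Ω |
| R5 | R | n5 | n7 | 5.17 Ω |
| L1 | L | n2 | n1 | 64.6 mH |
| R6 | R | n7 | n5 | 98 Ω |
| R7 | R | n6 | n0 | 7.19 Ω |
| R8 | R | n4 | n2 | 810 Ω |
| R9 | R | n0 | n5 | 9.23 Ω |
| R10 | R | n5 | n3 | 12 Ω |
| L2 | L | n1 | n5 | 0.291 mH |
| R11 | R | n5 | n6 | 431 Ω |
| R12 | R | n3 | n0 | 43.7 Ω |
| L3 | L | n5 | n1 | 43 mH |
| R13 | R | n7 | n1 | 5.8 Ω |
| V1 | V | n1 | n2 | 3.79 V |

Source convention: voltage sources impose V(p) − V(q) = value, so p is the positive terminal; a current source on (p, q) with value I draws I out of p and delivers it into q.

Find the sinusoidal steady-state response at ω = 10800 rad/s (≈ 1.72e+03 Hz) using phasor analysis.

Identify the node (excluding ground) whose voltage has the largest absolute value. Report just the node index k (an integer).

2

Apply KCL at each of the 7 non-ground nodes and solve the resulting linear system.
Node n1: branches {R2, L1, L2, L3, R13, V1} → V_1 = 0.4431+0.1326j
Node n2: branches {I1, L1, R8, V1} → V_2 = -3.347+0.1326j
Node n3: branches {C1, R1, R10, R12} → V_3 = 0.2974-0.07858j
Node n4: branches {C1, I1, R4, R8} → V_4 = -0.5264+0.05542j
Node n5: branches {R3, R5, R6, R9, R10, L2, R11, L3} → V_5 = 0.3880-0.03788j
Node n6: branches {R2, R3, R4, R7, R11} → V_6 = -0.3511+0.04244j
Node n7: branches {R1, R5, R6, R13} → V_7 = 0.4129+0.03997j
Source currents: i(V1)=-0.07388+0.005528j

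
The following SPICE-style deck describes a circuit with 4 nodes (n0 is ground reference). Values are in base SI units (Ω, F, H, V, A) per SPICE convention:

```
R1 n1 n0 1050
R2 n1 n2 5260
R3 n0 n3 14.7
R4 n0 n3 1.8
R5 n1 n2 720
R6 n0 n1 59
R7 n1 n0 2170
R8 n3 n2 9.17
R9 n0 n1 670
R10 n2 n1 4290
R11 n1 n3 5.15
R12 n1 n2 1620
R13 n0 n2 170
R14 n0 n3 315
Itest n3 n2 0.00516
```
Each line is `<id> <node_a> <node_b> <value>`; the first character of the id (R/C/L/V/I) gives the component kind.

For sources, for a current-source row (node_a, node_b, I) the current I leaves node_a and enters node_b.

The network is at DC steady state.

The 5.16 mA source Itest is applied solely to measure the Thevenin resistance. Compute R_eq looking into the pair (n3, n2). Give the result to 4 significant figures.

MNA unknowns: 3 node voltages V₁..V_3
R1: Y=0.0009524 on G[1,0]
R2: Y=0.0001901 on G[1,2]
R3: Y=0.06803 on G[0,3]
R4: Y=0.5556 on G[0,3]
R5: Y=0.001389 on G[1,2]
R6: Y=0.01695 on G[0,1]
R7: Y=0.0004608 on G[1,0]
R8: Y=0.1091 on G[3,2]
R9: Y=0.001493 on G[0,1]
R10: Y=0.0002331 on G[2,1]
R11: Y=0.1942 on G[1,3]
R12: Y=0.0006173 on G[1,2]
R13: Y=0.005882 on G[0,2]
R14: Y=0.003175 on G[0,3]
Itest: z[3]−=0.00516, z[2]+=0.00516
solve → V1=0.0001188, V2=0.04359, V3=-0.0004128

R_eq = 8.527 Ω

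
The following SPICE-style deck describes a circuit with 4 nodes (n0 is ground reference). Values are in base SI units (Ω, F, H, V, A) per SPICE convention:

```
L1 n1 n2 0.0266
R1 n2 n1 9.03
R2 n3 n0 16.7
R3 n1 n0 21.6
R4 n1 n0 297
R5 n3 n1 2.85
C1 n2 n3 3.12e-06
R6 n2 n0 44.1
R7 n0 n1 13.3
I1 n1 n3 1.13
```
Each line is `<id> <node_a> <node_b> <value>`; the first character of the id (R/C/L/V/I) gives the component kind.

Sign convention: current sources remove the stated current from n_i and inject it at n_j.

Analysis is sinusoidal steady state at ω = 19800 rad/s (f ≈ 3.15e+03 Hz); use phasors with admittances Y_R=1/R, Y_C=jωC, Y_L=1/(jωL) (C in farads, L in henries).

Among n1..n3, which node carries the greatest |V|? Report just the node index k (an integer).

MNA unknowns: 3 node voltages V₁..V_3
L1: Y=0.000-0.001899j on G[1,2]
R1: Y=0.1107+0.000j on G[2,1]
R2: Y=0.05988+0.000j on G[3,0]
R3: Y=0.04630+0.000j on G[1,0]
R4: Y=0.003367+0.000j on G[1,0]
R5: Y=0.3509+0.000j on G[3,1]
C1: Y=0.000+0.06178j on G[2,3]
R6: Y=0.02268+0.000j on G[2,0]
R7: Y=0.07519+0.000j on G[0,1]
I1: z[1]−=1.13, z[3]+=1.13
solve → V1=-0.8534-0.01641j, V2=-0.1520+0.9173j, V3=1.837-0.3131j

3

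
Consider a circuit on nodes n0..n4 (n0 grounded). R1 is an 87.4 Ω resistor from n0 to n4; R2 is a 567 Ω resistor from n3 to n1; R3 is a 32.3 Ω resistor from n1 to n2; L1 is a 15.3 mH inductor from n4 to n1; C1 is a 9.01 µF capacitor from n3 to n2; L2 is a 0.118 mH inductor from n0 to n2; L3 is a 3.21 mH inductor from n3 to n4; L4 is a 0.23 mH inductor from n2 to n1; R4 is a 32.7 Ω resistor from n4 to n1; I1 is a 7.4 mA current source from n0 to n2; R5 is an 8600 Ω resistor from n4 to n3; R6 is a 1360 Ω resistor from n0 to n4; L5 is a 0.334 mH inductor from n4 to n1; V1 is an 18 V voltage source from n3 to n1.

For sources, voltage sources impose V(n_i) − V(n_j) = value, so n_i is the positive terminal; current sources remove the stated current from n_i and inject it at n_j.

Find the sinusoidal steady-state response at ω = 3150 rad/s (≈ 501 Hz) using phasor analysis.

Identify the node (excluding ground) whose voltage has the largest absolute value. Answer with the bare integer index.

3

Element admittances at ω=3150 rad/s:
  Y(R1) = 0.01144+0.000j S between n0,n4
  Y(R2) = 0.001764+0.000j S between n3,n1
  Y(R3) = 0.03096+0.000j S between n1,n2
  Y(L1) = 0.000-0.02075j S between n4,n1
  Y(C1) = 0.000+0.02838j S between n3,n2
  Y(L2) = 0.000-2.690j S between n0,n2
  Y(L3) = 0.000-0.09890j S between n3,n4
  Y(L4) = 0.000-1.380j S between n2,n1
  Y(R4) = 0.03058+0.000j S between n4,n1
  I1: injects 0.0074 A into n2 (from n0)
  Y(R5) = 0.0001163+0.000j S between n4,n3
  Y(R6) = 0.0007353+0.000j S between n0,n4
  Y(L5) = 0.000-0.9505j S between n4,n1
  V1: constraint V(n3)−V(n1) = 18
Assemble and solve the 5×5 MNA system:
  V(n1)=0.3759-0.03343j  V(n2)=-0.0004629-0.006466j  V(n3)=18.38-0.03343j  V(n4)=2.036-0.1023j
  i(V1)=-0.04122+1.094j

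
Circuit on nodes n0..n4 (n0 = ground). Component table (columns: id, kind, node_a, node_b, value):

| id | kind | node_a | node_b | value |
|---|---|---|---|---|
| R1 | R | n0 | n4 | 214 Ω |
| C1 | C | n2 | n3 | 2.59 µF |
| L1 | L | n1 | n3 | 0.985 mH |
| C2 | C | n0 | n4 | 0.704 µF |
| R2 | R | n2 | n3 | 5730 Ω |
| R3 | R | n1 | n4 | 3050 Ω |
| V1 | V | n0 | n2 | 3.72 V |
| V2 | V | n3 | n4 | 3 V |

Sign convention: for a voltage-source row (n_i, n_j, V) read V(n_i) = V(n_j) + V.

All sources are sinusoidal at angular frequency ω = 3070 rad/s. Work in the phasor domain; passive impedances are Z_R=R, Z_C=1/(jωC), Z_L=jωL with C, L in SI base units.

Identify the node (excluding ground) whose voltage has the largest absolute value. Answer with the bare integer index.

4

MNA unknowns: 4 node voltages V₁..V_4 plus 2 source currents (V1, V2)
R1: Y=0.004673+0.000j on G[0,4]
C1: Y=0.000+0.007951j on G[2,3]
L1: Y=0.000-0.3307j on G[1,3]
C2: Y=0.000+0.002161j on G[0,4]
R2: Y=0.0001745+0.000j on G[2,3]
R3: Y=0.0003279+0.000j on G[1,4]
V1: row V0−V2=3.72, i_V1 at 0,2
V2: row V3−V4=3, i_V2 at 3,4
solve → V1=-1.342-1.968j, V2=-3.720+0.000j, V3=-1.342-1.965j, V4=-4.342-1.965j
aux → i_V1=-0.01604-0.01857j, i_V2=-0.01702-0.01857j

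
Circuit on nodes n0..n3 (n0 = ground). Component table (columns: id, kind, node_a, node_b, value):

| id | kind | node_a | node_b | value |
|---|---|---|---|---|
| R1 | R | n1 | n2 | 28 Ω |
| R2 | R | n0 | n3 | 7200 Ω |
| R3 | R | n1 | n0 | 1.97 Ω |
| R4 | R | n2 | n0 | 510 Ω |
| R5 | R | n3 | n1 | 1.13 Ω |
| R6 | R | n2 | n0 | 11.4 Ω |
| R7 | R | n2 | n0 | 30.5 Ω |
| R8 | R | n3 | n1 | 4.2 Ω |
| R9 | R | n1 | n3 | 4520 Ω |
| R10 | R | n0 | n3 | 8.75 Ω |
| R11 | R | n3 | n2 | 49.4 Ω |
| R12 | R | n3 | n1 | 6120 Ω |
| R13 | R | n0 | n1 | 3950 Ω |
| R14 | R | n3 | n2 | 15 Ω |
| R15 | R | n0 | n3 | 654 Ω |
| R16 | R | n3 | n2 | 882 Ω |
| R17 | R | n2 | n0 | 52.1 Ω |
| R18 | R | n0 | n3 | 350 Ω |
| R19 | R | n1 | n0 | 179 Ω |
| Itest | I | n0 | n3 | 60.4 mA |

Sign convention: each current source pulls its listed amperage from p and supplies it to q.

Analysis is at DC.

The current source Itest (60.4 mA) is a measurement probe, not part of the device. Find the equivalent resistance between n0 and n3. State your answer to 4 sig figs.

Element admittances at DC:
  Y(R1) = 0.03571 S between n1,n2
  Y(R2) = 0.0001389 S between n0,n3
  Y(R3) = 0.5076 S between n1,n0
  Y(R4) = 0.001961 S between n2,n0
  Y(R5) = 0.8850 S between n3,n1
  Y(R6) = 0.08772 S between n2,n0
  Y(R7) = 0.03279 S between n2,n0
  Y(R8) = 0.2381 S between n3,n1
  Y(R9) = 0.0002212 S between n1,n3
  Y(R10) = 0.1143 S between n0,n3
  Y(R11) = 0.02024 S between n3,n2
  Y(R12) = 0.0001634 S between n3,n1
  Y(R13) = 0.0002532 S between n0,n1
  Y(R14) = 0.06667 S between n3,n2
  Y(R15) = 0.001529 S between n0,n3
  Y(R16) = 0.001134 S between n3,n2
  Y(R17) = 0.01919 S between n2,n0
  Y(R18) = 0.002857 S between n0,n3
  Y(R19) = 0.005587 S between n1,n0
  Itest: injects 0.0604 A into n3 (from n0)
Assemble and solve the 3×3 MNA system:
  V(n1)=0.07783  V(n2)=0.04840  V(n3)=0.1143

R_eq = 1.893 Ω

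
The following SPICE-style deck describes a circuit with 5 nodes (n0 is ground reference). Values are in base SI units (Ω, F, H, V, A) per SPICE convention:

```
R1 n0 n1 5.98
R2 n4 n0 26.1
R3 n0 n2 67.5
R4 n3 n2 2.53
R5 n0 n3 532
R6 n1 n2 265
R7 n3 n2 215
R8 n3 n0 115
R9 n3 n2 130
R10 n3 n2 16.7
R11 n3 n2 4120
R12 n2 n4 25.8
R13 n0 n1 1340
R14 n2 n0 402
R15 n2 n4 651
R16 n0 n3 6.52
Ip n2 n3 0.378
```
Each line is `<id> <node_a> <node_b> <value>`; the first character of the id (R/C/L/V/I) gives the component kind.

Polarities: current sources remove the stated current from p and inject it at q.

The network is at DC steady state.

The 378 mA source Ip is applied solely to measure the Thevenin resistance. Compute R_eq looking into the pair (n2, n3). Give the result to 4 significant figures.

Element admittances at DC:
  Y(R1) = 0.1672 S between n0,n1
  Y(R2) = 0.03831 S between n4,n0
  Y(R3) = 0.01481 S between n0,n2
  Y(R4) = 0.3953 S between n3,n2
  Y(R5) = 0.001880 S between n0,n3
  Y(R6) = 0.003774 S between n1,n2
  Y(R7) = 0.004651 S between n3,n2
  Y(R8) = 0.008696 S between n3,n0
  Y(R9) = 0.007692 S between n3,n2
  Y(R10) = 0.05988 S between n3,n2
  Y(R11) = 0.0002427 S between n3,n2
  Y(R12) = 0.03876 S between n2,n4
  Y(R13) = 0.0007463 S between n0,n1
  Y(R14) = 0.002488 S between n2,n0
  Y(R15) = 0.001536 S between n2,n4
  Y(R16) = 0.1534 S between n0,n3
  Ip: injects 0.378 A into n3 (from n2)
Assemble and solve the 4×4 MNA system:
  V(n1)=-0.01330  V(n2)=-0.6055  V(n3)=0.1501  V(n4)=-0.3104

R_eq = 1.999 Ω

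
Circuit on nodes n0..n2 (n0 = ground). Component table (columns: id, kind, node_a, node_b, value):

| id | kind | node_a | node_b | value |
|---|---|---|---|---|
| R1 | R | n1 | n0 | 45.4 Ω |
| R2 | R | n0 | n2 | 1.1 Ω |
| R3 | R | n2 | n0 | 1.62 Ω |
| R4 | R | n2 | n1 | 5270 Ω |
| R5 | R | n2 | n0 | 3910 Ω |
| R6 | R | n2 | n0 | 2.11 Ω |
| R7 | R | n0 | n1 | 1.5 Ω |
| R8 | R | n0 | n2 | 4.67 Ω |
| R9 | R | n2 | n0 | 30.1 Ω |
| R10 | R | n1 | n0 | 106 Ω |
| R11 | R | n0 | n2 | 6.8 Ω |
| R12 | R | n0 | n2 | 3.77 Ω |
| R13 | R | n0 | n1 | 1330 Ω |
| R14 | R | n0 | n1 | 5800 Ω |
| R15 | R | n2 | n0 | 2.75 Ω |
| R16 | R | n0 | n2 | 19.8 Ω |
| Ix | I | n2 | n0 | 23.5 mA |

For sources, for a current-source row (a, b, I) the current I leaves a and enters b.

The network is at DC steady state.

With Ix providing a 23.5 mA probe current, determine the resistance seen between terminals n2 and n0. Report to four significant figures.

R_eq = 0.3252 Ω

MNA unknowns: 2 node voltages V₁..V_2
R1: Y=0.02203 on G[1,0]
R2: Y=0.9091 on G[0,2]
R3: Y=0.6173 on G[2,0]
R4: Y=0.0001898 on G[2,1]
R5: Y=0.0002558 on G[2,0]
R6: Y=0.4739 on G[2,0]
R7: Y=0.6667 on G[0,1]
R8: Y=0.2141 on G[0,2]
R9: Y=0.03322 on G[2,0]
R10: Y=0.009434 on G[1,0]
R11: Y=0.1471 on G[0,2]
R12: Y=0.2653 on G[0,2]
R13: Y=0.0007519 on G[0,1]
R14: Y=0.0001724 on G[0,1]
R15: Y=0.3636 on G[2,0]
R16: Y=0.05051 on G[0,2]
Ix: z[2]−=0.0235, z[0]+=0.0235
solve → V1=-2.074e-06, V2=-0.007643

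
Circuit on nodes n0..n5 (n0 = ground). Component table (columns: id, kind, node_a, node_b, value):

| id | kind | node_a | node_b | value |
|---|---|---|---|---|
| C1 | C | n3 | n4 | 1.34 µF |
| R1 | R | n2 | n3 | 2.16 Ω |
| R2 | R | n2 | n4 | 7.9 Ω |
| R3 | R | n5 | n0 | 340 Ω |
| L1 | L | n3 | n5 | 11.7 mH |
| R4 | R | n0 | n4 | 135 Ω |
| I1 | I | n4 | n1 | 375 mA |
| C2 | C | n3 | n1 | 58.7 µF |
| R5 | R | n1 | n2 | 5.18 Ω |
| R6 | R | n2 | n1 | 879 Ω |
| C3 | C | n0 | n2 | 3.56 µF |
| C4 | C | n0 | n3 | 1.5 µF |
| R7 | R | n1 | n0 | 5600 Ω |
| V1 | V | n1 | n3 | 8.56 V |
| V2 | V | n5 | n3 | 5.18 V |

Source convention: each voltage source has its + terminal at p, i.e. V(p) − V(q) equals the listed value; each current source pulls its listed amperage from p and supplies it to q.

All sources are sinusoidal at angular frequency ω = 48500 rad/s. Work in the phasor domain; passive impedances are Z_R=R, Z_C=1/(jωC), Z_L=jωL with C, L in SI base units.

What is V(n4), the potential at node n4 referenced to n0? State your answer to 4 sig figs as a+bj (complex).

-2.123+0.3059j V

Element admittances at ω=48500 rad/s:
  Y(C1) = 0.000+0.06499j S between n3,n4
  Y(R1) = 0.4630+0.000j S between n2,n3
  Y(R2) = 0.1266+0.000j S between n2,n4
  Y(R3) = 0.002941+0.000j S between n5,n0
  Y(L1) = 0.000-0.001762j S between n3,n5
  Y(R4) = 0.007407+0.000j S between n0,n4
  I1: injects 0.375 A into n1 (from n4)
  Y(C2) = 0.000+2.847j S between n3,n1
  Y(R5) = 0.1931+0.000j S between n1,n2
  Y(R6) = 0.001138+0.000j S between n2,n1
  Y(C3) = 0.000+0.1727j S between n0,n2
  Y(C4) = 0.000+0.07275j S between n0,n3
  Y(R7) = 0.0001786+0.000j S between n1,n0
  V1: constraint V(n1)−V(n3) = 8.56
  V2: constraint V(n5)−V(n3) = 5.18
Assemble and solve the 7×7 MNA system:
  V(n1)=7.144+0.04711j  V(n2)=0.5825-0.03941j  V(n3)=-1.416+0.04711j  V(n4)=-2.123+0.3059j  V(n5)=3.764+0.04711j
  i(V1)=-0.9005-24.39j  i(V2)=-0.01107+0.008990j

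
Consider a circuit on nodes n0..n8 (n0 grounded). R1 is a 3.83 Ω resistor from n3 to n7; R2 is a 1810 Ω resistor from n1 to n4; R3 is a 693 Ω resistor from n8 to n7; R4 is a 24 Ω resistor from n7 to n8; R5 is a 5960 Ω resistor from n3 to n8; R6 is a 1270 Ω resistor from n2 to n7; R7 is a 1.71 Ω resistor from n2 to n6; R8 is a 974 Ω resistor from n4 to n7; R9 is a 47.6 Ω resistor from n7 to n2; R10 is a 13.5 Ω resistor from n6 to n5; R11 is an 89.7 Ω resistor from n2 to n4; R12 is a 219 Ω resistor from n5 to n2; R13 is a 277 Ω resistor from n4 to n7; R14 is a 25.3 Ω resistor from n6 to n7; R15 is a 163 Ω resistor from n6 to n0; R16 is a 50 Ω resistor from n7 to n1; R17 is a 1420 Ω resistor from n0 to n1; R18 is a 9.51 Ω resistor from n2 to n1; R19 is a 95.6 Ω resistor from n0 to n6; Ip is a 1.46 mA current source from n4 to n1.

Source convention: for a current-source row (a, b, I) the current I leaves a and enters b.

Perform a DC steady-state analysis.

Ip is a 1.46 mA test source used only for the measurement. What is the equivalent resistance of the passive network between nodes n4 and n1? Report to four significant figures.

Apply KCL at each of the 8 non-ground nodes and solve the resulting linear system.
Node n1: branches {R2, R16, R17, R18, Ip} → V_1 = 0.01048
Node n2: branches {R6, R7, R9, R11, R12, R18} → V_2 = -0.0003058
Node n3: branches {R1, R5} → V_3 = -0.002699
Node n4: branches {R2, R8, R11, R13, Ip} → V_4 = -0.08998
Node n5: branches {R10, R12} → V_5 = -0.0004365
Node n6: branches {R7, R10, R14, R15, R19} → V_6 = -0.0004445
Node n7: branches {R1, R3, R4, R6, R8, R9, R13, R14, R16} → V_7 = -0.002699
Node n8: branches {R3, R4, R5} → V_8 = -0.002699

R_eq = 68.81 Ω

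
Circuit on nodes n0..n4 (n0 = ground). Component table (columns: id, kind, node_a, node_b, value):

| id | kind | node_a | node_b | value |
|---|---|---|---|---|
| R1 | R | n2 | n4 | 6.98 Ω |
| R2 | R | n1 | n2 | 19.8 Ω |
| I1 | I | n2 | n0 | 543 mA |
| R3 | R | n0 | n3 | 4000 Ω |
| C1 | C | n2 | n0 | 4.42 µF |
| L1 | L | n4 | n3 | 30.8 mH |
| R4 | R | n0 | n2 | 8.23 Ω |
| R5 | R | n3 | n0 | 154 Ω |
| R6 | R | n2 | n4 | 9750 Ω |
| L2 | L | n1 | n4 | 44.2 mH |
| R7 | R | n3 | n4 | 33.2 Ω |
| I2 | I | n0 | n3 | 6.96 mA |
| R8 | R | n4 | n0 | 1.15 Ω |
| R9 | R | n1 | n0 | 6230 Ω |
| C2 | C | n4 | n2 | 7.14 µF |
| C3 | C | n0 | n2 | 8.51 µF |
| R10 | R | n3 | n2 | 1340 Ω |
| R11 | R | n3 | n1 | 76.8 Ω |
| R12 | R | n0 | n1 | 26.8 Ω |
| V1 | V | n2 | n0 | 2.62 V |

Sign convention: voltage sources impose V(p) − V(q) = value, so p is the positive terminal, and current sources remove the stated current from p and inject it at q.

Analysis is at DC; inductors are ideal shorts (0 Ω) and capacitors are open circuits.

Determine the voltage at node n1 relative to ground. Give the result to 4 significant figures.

0.4663 V

MNA unknowns: 4 node voltages V₁..V_4 plus 3 source currents (L1, L2, V1)
R1: Y=0.1433 on G[2,4]
R2: Y=0.05051 on G[1,2]
I1: z[2]−=0.543, z[0]+=0.543
R3: Y=0.0002500 on G[0,3]
C1: Y=0.000 on G[2,0]
L1: row V4−V3=0, i_L1 at 4,3
R4: Y=0.1215 on G[0,2]
R5: Y=0.006494 on G[3,0]
R6: Y=0.0001026 on G[2,4]
L2: row V1−V4=0, i_L2 at 1,4
R7: Y=0.03012 on G[3,4]
I2: z[0]−=0.00696, z[3]+=0.00696
R8: Y=0.8696 on G[4,0]
R9: Y=0.0001605 on G[1,0]
C2: Y=0.000 on G[4,2]
C3: Y=0.000 on G[0,2]
R10: Y=0.0007463 on G[3,2]
R11: Y=0.01302 on G[3,1]
R12: Y=0.03731 on G[0,1]
V1: row V2−V0=2.62, i_V1 at 2,0
solve → V1=0.4663, V2=2.620, V3=0.4663, V4=0.4663
aux → i_L1=-0.005423, i_L2=0.09130, i_V1=-1.280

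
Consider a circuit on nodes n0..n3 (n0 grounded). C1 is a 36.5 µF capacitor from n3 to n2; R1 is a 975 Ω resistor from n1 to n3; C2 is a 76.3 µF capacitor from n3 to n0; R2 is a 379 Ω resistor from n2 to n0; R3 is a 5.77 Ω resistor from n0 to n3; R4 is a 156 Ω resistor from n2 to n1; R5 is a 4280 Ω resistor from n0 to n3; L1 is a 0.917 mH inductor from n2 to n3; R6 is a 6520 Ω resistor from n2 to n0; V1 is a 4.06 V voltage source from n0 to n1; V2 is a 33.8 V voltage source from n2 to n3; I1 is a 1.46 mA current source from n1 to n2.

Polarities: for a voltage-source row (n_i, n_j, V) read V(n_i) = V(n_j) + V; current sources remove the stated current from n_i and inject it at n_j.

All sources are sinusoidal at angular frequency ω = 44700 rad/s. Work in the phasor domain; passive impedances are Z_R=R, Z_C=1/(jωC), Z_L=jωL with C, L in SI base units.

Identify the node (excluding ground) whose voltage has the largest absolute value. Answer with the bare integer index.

MNA unknowns: 3 node voltages V₁..V_3 plus 2 source currents (V1, V2)
C1: Y=0.000+1.632j on G[3,2]
R1: Y=0.001026+0.000j on G[1,3]
C2: Y=0.000+3.411j on G[3,0]
R2: Y=0.002639+0.000j on G[2,0]
R3: Y=0.1733+0.000j on G[0,3]
R4: Y=0.006410+0.000j on G[2,1]
R5: Y=0.0002336+0.000j on G[0,3]
L1: Y=0.000-0.02440j on G[2,3]
R6: Y=0.0001534+0.000j on G[2,0]
V1: row V0−V1=4.06, i_V1 at 0,1
V2: row V2−V3=33.8, i_V2 at 2,3
I1: z[1]−=0.00146, z[2]+=0.00146
solve → V1=-4.060+0.000j, V2=33.79+0.09933j, V3=-0.005352+0.09933j
aux → i_V1=-0.2454-0.0007386j, i_V2=-0.3355-54.32j

2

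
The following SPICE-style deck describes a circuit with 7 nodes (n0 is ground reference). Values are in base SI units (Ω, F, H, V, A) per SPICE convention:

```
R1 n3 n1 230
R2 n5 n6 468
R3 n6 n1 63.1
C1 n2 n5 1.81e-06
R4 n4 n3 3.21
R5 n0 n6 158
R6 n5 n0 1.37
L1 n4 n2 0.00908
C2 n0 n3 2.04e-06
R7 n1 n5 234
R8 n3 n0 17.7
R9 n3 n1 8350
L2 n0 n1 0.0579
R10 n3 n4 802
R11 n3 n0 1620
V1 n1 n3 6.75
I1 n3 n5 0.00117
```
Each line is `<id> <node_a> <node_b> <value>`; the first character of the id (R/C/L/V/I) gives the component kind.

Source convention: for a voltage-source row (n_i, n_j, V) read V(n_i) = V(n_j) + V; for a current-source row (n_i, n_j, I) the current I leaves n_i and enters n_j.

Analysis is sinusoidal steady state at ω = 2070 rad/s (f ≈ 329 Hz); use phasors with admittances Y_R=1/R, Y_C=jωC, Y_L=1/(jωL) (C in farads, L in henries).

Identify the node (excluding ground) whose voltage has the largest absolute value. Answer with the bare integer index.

Element admittances at ω=2070 rad/s:
  Y(R1) = 0.004348+0.000j S between n3,n1
  Y(R2) = 0.002137+0.000j S between n5,n6
  Y(R3) = 0.01585+0.000j S between n6,n1
  Y(C1) = 0.000+0.003747j S between n2,n5
  Y(R4) = 0.3115+0.000j S between n4,n3
  Y(R5) = 0.006329+0.000j S between n0,n6
  Y(R6) = 0.7299+0.000j S between n5,n0
  Y(L1) = 0.000-0.05320j S between n4,n2
  Y(C2) = 0.000+0.004223j S between n0,n3
  Y(R7) = 0.004274+0.000j S between n1,n5
  Y(R8) = 0.05650+0.000j S between n3,n0
  Y(R9) = 0.0001198+0.000j S between n3,n1
  Y(L2) = 0.000-0.008344j S between n0,n1
  Y(R10) = 0.001247+0.000j S between n3,n4
  Y(R11) = 0.0006173+0.000j S between n3,n0
  V1: constraint V(n1)−V(n3) = 6.75
  I1: injects 0.00117 A into n5 (from n3)
Assemble and solve the 7×7 MNA system:
  V(n1)=5.748+0.8423j  V(n2)=-1.069+0.9204j  V(n3)=-1.002+0.8423j  V(n4)=-0.9912+0.8556j  V(n5)=0.04115+0.0008309j  V(n6)=3.750+0.5491j
  i(V1)=-0.09323+0.03971j

1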